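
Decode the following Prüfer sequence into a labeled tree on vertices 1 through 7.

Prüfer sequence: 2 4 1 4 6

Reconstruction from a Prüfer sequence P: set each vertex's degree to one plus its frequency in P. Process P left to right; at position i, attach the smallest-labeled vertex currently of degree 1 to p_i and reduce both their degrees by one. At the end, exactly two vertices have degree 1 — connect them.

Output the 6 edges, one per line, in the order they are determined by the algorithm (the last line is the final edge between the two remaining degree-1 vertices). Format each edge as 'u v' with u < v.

Answer: 2 3
2 4
1 5
1 4
4 6
6 7

Derivation:
Initial degrees: {1:2, 2:2, 3:1, 4:3, 5:1, 6:2, 7:1}
Step 1: smallest deg-1 vertex = 3, p_1 = 2. Add edge {2,3}. Now deg[3]=0, deg[2]=1.
Step 2: smallest deg-1 vertex = 2, p_2 = 4. Add edge {2,4}. Now deg[2]=0, deg[4]=2.
Step 3: smallest deg-1 vertex = 5, p_3 = 1. Add edge {1,5}. Now deg[5]=0, deg[1]=1.
Step 4: smallest deg-1 vertex = 1, p_4 = 4. Add edge {1,4}. Now deg[1]=0, deg[4]=1.
Step 5: smallest deg-1 vertex = 4, p_5 = 6. Add edge {4,6}. Now deg[4]=0, deg[6]=1.
Final: two remaining deg-1 vertices are 6, 7. Add edge {6,7}.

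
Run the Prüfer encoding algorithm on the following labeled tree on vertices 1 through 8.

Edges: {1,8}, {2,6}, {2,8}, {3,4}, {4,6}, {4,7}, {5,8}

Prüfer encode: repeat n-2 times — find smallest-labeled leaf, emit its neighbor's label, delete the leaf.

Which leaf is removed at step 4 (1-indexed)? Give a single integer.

Answer: 7

Derivation:
Step 1: current leaves = {1,3,5,7}. Remove leaf 1 (neighbor: 8).
Step 2: current leaves = {3,5,7}. Remove leaf 3 (neighbor: 4).
Step 3: current leaves = {5,7}. Remove leaf 5 (neighbor: 8).
Step 4: current leaves = {7,8}. Remove leaf 7 (neighbor: 4).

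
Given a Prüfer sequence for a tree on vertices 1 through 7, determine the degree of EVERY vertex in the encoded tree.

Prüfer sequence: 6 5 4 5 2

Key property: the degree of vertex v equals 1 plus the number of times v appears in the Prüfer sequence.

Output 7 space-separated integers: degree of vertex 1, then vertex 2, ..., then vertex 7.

p_1 = 6: count[6] becomes 1
p_2 = 5: count[5] becomes 1
p_3 = 4: count[4] becomes 1
p_4 = 5: count[5] becomes 2
p_5 = 2: count[2] becomes 1
Degrees (1 + count): deg[1]=1+0=1, deg[2]=1+1=2, deg[3]=1+0=1, deg[4]=1+1=2, deg[5]=1+2=3, deg[6]=1+1=2, deg[7]=1+0=1

Answer: 1 2 1 2 3 2 1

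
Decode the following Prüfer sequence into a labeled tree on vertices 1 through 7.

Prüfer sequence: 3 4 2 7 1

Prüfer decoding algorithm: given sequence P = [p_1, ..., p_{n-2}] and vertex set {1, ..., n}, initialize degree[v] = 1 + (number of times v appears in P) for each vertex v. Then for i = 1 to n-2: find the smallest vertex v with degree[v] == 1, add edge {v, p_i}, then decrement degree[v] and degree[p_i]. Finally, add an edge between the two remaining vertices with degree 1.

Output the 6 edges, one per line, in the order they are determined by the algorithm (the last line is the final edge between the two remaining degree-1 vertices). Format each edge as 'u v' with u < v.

Answer: 3 5
3 4
2 4
2 7
1 6
1 7

Derivation:
Initial degrees: {1:2, 2:2, 3:2, 4:2, 5:1, 6:1, 7:2}
Step 1: smallest deg-1 vertex = 5, p_1 = 3. Add edge {3,5}. Now deg[5]=0, deg[3]=1.
Step 2: smallest deg-1 vertex = 3, p_2 = 4. Add edge {3,4}. Now deg[3]=0, deg[4]=1.
Step 3: smallest deg-1 vertex = 4, p_3 = 2. Add edge {2,4}. Now deg[4]=0, deg[2]=1.
Step 4: smallest deg-1 vertex = 2, p_4 = 7. Add edge {2,7}. Now deg[2]=0, deg[7]=1.
Step 5: smallest deg-1 vertex = 6, p_5 = 1. Add edge {1,6}. Now deg[6]=0, deg[1]=1.
Final: two remaining deg-1 vertices are 1, 7. Add edge {1,7}.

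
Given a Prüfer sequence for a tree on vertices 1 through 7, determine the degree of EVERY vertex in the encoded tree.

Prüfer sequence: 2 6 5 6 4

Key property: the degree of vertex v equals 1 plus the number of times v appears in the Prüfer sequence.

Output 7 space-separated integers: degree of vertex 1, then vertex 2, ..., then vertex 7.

Answer: 1 2 1 2 2 3 1

Derivation:
p_1 = 2: count[2] becomes 1
p_2 = 6: count[6] becomes 1
p_3 = 5: count[5] becomes 1
p_4 = 6: count[6] becomes 2
p_5 = 4: count[4] becomes 1
Degrees (1 + count): deg[1]=1+0=1, deg[2]=1+1=2, deg[3]=1+0=1, deg[4]=1+1=2, deg[5]=1+1=2, deg[6]=1+2=3, deg[7]=1+0=1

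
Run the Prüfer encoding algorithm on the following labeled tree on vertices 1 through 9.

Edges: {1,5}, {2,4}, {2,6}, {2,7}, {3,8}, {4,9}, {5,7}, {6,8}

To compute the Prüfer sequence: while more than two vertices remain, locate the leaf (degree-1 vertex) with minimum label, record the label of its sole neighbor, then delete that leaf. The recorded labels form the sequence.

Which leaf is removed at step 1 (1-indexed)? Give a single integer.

Answer: 1

Derivation:
Step 1: current leaves = {1,3,9}. Remove leaf 1 (neighbor: 5).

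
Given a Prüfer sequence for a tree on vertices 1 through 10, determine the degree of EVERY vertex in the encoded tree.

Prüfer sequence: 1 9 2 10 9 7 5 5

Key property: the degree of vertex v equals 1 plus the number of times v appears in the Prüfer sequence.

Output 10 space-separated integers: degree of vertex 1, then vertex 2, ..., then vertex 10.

Answer: 2 2 1 1 3 1 2 1 3 2

Derivation:
p_1 = 1: count[1] becomes 1
p_2 = 9: count[9] becomes 1
p_3 = 2: count[2] becomes 1
p_4 = 10: count[10] becomes 1
p_5 = 9: count[9] becomes 2
p_6 = 7: count[7] becomes 1
p_7 = 5: count[5] becomes 1
p_8 = 5: count[5] becomes 2
Degrees (1 + count): deg[1]=1+1=2, deg[2]=1+1=2, deg[3]=1+0=1, deg[4]=1+0=1, deg[5]=1+2=3, deg[6]=1+0=1, deg[7]=1+1=2, deg[8]=1+0=1, deg[9]=1+2=3, deg[10]=1+1=2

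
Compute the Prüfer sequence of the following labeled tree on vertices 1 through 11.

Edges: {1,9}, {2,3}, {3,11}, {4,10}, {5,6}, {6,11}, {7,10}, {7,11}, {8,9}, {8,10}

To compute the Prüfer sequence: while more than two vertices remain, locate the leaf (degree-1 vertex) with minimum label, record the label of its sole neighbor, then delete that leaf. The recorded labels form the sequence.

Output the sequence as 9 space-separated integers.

Step 1: leaves = {1,2,4,5}. Remove smallest leaf 1, emit neighbor 9.
Step 2: leaves = {2,4,5,9}. Remove smallest leaf 2, emit neighbor 3.
Step 3: leaves = {3,4,5,9}. Remove smallest leaf 3, emit neighbor 11.
Step 4: leaves = {4,5,9}. Remove smallest leaf 4, emit neighbor 10.
Step 5: leaves = {5,9}. Remove smallest leaf 5, emit neighbor 6.
Step 6: leaves = {6,9}. Remove smallest leaf 6, emit neighbor 11.
Step 7: leaves = {9,11}. Remove smallest leaf 9, emit neighbor 8.
Step 8: leaves = {8,11}. Remove smallest leaf 8, emit neighbor 10.
Step 9: leaves = {10,11}. Remove smallest leaf 10, emit neighbor 7.
Done: 2 vertices remain (7, 11). Sequence = [9 3 11 10 6 11 8 10 7]

Answer: 9 3 11 10 6 11 8 10 7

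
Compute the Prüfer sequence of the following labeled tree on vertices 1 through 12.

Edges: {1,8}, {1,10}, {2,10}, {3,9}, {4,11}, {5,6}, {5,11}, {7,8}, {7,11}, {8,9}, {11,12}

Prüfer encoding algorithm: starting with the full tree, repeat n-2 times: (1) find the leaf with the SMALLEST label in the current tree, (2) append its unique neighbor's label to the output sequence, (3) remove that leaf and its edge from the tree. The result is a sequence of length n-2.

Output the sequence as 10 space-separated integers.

Answer: 10 9 11 5 11 8 1 8 7 11

Derivation:
Step 1: leaves = {2,3,4,6,12}. Remove smallest leaf 2, emit neighbor 10.
Step 2: leaves = {3,4,6,10,12}. Remove smallest leaf 3, emit neighbor 9.
Step 3: leaves = {4,6,9,10,12}. Remove smallest leaf 4, emit neighbor 11.
Step 4: leaves = {6,9,10,12}. Remove smallest leaf 6, emit neighbor 5.
Step 5: leaves = {5,9,10,12}. Remove smallest leaf 5, emit neighbor 11.
Step 6: leaves = {9,10,12}. Remove smallest leaf 9, emit neighbor 8.
Step 7: leaves = {10,12}. Remove smallest leaf 10, emit neighbor 1.
Step 8: leaves = {1,12}. Remove smallest leaf 1, emit neighbor 8.
Step 9: leaves = {8,12}. Remove smallest leaf 8, emit neighbor 7.
Step 10: leaves = {7,12}. Remove smallest leaf 7, emit neighbor 11.
Done: 2 vertices remain (11, 12). Sequence = [10 9 11 5 11 8 1 8 7 11]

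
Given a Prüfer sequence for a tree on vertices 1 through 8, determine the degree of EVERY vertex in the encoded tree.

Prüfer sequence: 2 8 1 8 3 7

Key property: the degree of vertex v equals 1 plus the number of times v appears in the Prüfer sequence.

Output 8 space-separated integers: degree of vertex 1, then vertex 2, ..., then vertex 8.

Answer: 2 2 2 1 1 1 2 3

Derivation:
p_1 = 2: count[2] becomes 1
p_2 = 8: count[8] becomes 1
p_3 = 1: count[1] becomes 1
p_4 = 8: count[8] becomes 2
p_5 = 3: count[3] becomes 1
p_6 = 7: count[7] becomes 1
Degrees (1 + count): deg[1]=1+1=2, deg[2]=1+1=2, deg[3]=1+1=2, deg[4]=1+0=1, deg[5]=1+0=1, deg[6]=1+0=1, deg[7]=1+1=2, deg[8]=1+2=3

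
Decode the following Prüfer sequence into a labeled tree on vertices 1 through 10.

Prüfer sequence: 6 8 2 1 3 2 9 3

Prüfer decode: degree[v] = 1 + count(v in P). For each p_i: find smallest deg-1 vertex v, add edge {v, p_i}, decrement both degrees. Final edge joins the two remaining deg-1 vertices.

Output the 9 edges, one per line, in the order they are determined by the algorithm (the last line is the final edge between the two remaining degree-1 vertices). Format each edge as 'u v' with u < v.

Initial degrees: {1:2, 2:3, 3:3, 4:1, 5:1, 6:2, 7:1, 8:2, 9:2, 10:1}
Step 1: smallest deg-1 vertex = 4, p_1 = 6. Add edge {4,6}. Now deg[4]=0, deg[6]=1.
Step 2: smallest deg-1 vertex = 5, p_2 = 8. Add edge {5,8}. Now deg[5]=0, deg[8]=1.
Step 3: smallest deg-1 vertex = 6, p_3 = 2. Add edge {2,6}. Now deg[6]=0, deg[2]=2.
Step 4: smallest deg-1 vertex = 7, p_4 = 1. Add edge {1,7}. Now deg[7]=0, deg[1]=1.
Step 5: smallest deg-1 vertex = 1, p_5 = 3. Add edge {1,3}. Now deg[1]=0, deg[3]=2.
Step 6: smallest deg-1 vertex = 8, p_6 = 2. Add edge {2,8}. Now deg[8]=0, deg[2]=1.
Step 7: smallest deg-1 vertex = 2, p_7 = 9. Add edge {2,9}. Now deg[2]=0, deg[9]=1.
Step 8: smallest deg-1 vertex = 9, p_8 = 3. Add edge {3,9}. Now deg[9]=0, deg[3]=1.
Final: two remaining deg-1 vertices are 3, 10. Add edge {3,10}.

Answer: 4 6
5 8
2 6
1 7
1 3
2 8
2 9
3 9
3 10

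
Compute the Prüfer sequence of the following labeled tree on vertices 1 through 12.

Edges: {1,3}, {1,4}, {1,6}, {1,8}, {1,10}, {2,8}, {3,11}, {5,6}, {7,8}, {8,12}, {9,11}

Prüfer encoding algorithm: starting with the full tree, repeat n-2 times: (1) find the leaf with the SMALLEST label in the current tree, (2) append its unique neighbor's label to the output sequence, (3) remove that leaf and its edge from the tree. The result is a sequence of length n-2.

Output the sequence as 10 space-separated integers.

Step 1: leaves = {2,4,5,7,9,10,12}. Remove smallest leaf 2, emit neighbor 8.
Step 2: leaves = {4,5,7,9,10,12}. Remove smallest leaf 4, emit neighbor 1.
Step 3: leaves = {5,7,9,10,12}. Remove smallest leaf 5, emit neighbor 6.
Step 4: leaves = {6,7,9,10,12}. Remove smallest leaf 6, emit neighbor 1.
Step 5: leaves = {7,9,10,12}. Remove smallest leaf 7, emit neighbor 8.
Step 6: leaves = {9,10,12}. Remove smallest leaf 9, emit neighbor 11.
Step 7: leaves = {10,11,12}. Remove smallest leaf 10, emit neighbor 1.
Step 8: leaves = {11,12}. Remove smallest leaf 11, emit neighbor 3.
Step 9: leaves = {3,12}. Remove smallest leaf 3, emit neighbor 1.
Step 10: leaves = {1,12}. Remove smallest leaf 1, emit neighbor 8.
Done: 2 vertices remain (8, 12). Sequence = [8 1 6 1 8 11 1 3 1 8]

Answer: 8 1 6 1 8 11 1 3 1 8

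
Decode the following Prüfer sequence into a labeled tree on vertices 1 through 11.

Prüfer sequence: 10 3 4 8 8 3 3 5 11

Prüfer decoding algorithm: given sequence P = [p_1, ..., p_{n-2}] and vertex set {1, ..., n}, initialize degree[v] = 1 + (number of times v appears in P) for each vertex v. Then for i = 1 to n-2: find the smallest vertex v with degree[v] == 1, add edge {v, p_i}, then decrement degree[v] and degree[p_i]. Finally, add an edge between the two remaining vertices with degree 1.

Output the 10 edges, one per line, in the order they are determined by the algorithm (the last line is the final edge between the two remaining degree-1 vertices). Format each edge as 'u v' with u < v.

Initial degrees: {1:1, 2:1, 3:4, 4:2, 5:2, 6:1, 7:1, 8:3, 9:1, 10:2, 11:2}
Step 1: smallest deg-1 vertex = 1, p_1 = 10. Add edge {1,10}. Now deg[1]=0, deg[10]=1.
Step 2: smallest deg-1 vertex = 2, p_2 = 3. Add edge {2,3}. Now deg[2]=0, deg[3]=3.
Step 3: smallest deg-1 vertex = 6, p_3 = 4. Add edge {4,6}. Now deg[6]=0, deg[4]=1.
Step 4: smallest deg-1 vertex = 4, p_4 = 8. Add edge {4,8}. Now deg[4]=0, deg[8]=2.
Step 5: smallest deg-1 vertex = 7, p_5 = 8. Add edge {7,8}. Now deg[7]=0, deg[8]=1.
Step 6: smallest deg-1 vertex = 8, p_6 = 3. Add edge {3,8}. Now deg[8]=0, deg[3]=2.
Step 7: smallest deg-1 vertex = 9, p_7 = 3. Add edge {3,9}. Now deg[9]=0, deg[3]=1.
Step 8: smallest deg-1 vertex = 3, p_8 = 5. Add edge {3,5}. Now deg[3]=0, deg[5]=1.
Step 9: smallest deg-1 vertex = 5, p_9 = 11. Add edge {5,11}. Now deg[5]=0, deg[11]=1.
Final: two remaining deg-1 vertices are 10, 11. Add edge {10,11}.

Answer: 1 10
2 3
4 6
4 8
7 8
3 8
3 9
3 5
5 11
10 11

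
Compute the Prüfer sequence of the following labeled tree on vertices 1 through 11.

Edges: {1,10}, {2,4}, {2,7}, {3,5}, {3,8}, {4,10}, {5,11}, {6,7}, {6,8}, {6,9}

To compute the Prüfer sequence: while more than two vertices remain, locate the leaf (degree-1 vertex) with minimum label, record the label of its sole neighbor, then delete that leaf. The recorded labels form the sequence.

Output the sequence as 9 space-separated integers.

Answer: 10 6 4 2 7 6 8 3 5

Derivation:
Step 1: leaves = {1,9,11}. Remove smallest leaf 1, emit neighbor 10.
Step 2: leaves = {9,10,11}. Remove smallest leaf 9, emit neighbor 6.
Step 3: leaves = {10,11}. Remove smallest leaf 10, emit neighbor 4.
Step 4: leaves = {4,11}. Remove smallest leaf 4, emit neighbor 2.
Step 5: leaves = {2,11}. Remove smallest leaf 2, emit neighbor 7.
Step 6: leaves = {7,11}. Remove smallest leaf 7, emit neighbor 6.
Step 7: leaves = {6,11}. Remove smallest leaf 6, emit neighbor 8.
Step 8: leaves = {8,11}. Remove smallest leaf 8, emit neighbor 3.
Step 9: leaves = {3,11}. Remove smallest leaf 3, emit neighbor 5.
Done: 2 vertices remain (5, 11). Sequence = [10 6 4 2 7 6 8 3 5]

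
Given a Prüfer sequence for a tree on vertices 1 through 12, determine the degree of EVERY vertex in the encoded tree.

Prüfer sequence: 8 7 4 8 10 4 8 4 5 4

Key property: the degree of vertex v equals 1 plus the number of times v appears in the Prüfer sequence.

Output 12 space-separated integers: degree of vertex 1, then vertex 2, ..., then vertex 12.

p_1 = 8: count[8] becomes 1
p_2 = 7: count[7] becomes 1
p_3 = 4: count[4] becomes 1
p_4 = 8: count[8] becomes 2
p_5 = 10: count[10] becomes 1
p_6 = 4: count[4] becomes 2
p_7 = 8: count[8] becomes 3
p_8 = 4: count[4] becomes 3
p_9 = 5: count[5] becomes 1
p_10 = 4: count[4] becomes 4
Degrees (1 + count): deg[1]=1+0=1, deg[2]=1+0=1, deg[3]=1+0=1, deg[4]=1+4=5, deg[5]=1+1=2, deg[6]=1+0=1, deg[7]=1+1=2, deg[8]=1+3=4, deg[9]=1+0=1, deg[10]=1+1=2, deg[11]=1+0=1, deg[12]=1+0=1

Answer: 1 1 1 5 2 1 2 4 1 2 1 1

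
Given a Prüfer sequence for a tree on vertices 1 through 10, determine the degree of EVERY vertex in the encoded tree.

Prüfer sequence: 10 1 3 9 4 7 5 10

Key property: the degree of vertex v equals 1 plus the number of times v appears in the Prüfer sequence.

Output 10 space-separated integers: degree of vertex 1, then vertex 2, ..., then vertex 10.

p_1 = 10: count[10] becomes 1
p_2 = 1: count[1] becomes 1
p_3 = 3: count[3] becomes 1
p_4 = 9: count[9] becomes 1
p_5 = 4: count[4] becomes 1
p_6 = 7: count[7] becomes 1
p_7 = 5: count[5] becomes 1
p_8 = 10: count[10] becomes 2
Degrees (1 + count): deg[1]=1+1=2, deg[2]=1+0=1, deg[3]=1+1=2, deg[4]=1+1=2, deg[5]=1+1=2, deg[6]=1+0=1, deg[7]=1+1=2, deg[8]=1+0=1, deg[9]=1+1=2, deg[10]=1+2=3

Answer: 2 1 2 2 2 1 2 1 2 3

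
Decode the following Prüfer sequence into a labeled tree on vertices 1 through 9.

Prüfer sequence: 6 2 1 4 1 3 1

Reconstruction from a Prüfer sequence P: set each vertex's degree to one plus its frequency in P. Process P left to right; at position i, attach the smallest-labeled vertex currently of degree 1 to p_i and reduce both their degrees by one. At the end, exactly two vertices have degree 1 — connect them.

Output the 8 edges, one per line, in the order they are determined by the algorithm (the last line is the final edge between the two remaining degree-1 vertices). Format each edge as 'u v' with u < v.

Initial degrees: {1:4, 2:2, 3:2, 4:2, 5:1, 6:2, 7:1, 8:1, 9:1}
Step 1: smallest deg-1 vertex = 5, p_1 = 6. Add edge {5,6}. Now deg[5]=0, deg[6]=1.
Step 2: smallest deg-1 vertex = 6, p_2 = 2. Add edge {2,6}. Now deg[6]=0, deg[2]=1.
Step 3: smallest deg-1 vertex = 2, p_3 = 1. Add edge {1,2}. Now deg[2]=0, deg[1]=3.
Step 4: smallest deg-1 vertex = 7, p_4 = 4. Add edge {4,7}. Now deg[7]=0, deg[4]=1.
Step 5: smallest deg-1 vertex = 4, p_5 = 1. Add edge {1,4}. Now deg[4]=0, deg[1]=2.
Step 6: smallest deg-1 vertex = 8, p_6 = 3. Add edge {3,8}. Now deg[8]=0, deg[3]=1.
Step 7: smallest deg-1 vertex = 3, p_7 = 1. Add edge {1,3}. Now deg[3]=0, deg[1]=1.
Final: two remaining deg-1 vertices are 1, 9. Add edge {1,9}.

Answer: 5 6
2 6
1 2
4 7
1 4
3 8
1 3
1 9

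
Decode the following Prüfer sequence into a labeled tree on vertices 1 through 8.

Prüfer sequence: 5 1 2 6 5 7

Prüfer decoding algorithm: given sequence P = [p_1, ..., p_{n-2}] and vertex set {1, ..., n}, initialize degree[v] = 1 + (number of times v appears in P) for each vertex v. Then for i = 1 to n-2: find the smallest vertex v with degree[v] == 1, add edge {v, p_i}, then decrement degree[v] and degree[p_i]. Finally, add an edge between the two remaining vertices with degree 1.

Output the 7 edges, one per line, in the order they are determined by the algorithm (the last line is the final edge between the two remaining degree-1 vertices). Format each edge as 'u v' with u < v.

Initial degrees: {1:2, 2:2, 3:1, 4:1, 5:3, 6:2, 7:2, 8:1}
Step 1: smallest deg-1 vertex = 3, p_1 = 5. Add edge {3,5}. Now deg[3]=0, deg[5]=2.
Step 2: smallest deg-1 vertex = 4, p_2 = 1. Add edge {1,4}. Now deg[4]=0, deg[1]=1.
Step 3: smallest deg-1 vertex = 1, p_3 = 2. Add edge {1,2}. Now deg[1]=0, deg[2]=1.
Step 4: smallest deg-1 vertex = 2, p_4 = 6. Add edge {2,6}. Now deg[2]=0, deg[6]=1.
Step 5: smallest deg-1 vertex = 6, p_5 = 5. Add edge {5,6}. Now deg[6]=0, deg[5]=1.
Step 6: smallest deg-1 vertex = 5, p_6 = 7. Add edge {5,7}. Now deg[5]=0, deg[7]=1.
Final: two remaining deg-1 vertices are 7, 8. Add edge {7,8}.

Answer: 3 5
1 4
1 2
2 6
5 6
5 7
7 8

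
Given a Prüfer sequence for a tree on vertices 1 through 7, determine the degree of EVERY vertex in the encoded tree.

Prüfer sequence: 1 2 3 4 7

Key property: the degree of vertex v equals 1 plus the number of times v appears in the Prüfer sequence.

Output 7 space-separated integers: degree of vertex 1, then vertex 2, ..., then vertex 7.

Answer: 2 2 2 2 1 1 2

Derivation:
p_1 = 1: count[1] becomes 1
p_2 = 2: count[2] becomes 1
p_3 = 3: count[3] becomes 1
p_4 = 4: count[4] becomes 1
p_5 = 7: count[7] becomes 1
Degrees (1 + count): deg[1]=1+1=2, deg[2]=1+1=2, deg[3]=1+1=2, deg[4]=1+1=2, deg[5]=1+0=1, deg[6]=1+0=1, deg[7]=1+1=2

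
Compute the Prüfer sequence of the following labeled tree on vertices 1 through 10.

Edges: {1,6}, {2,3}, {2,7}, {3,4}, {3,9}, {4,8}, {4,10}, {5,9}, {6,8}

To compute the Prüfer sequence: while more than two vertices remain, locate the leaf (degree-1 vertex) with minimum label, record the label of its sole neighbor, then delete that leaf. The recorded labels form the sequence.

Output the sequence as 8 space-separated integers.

Step 1: leaves = {1,5,7,10}. Remove smallest leaf 1, emit neighbor 6.
Step 2: leaves = {5,6,7,10}. Remove smallest leaf 5, emit neighbor 9.
Step 3: leaves = {6,7,9,10}. Remove smallest leaf 6, emit neighbor 8.
Step 4: leaves = {7,8,9,10}. Remove smallest leaf 7, emit neighbor 2.
Step 5: leaves = {2,8,9,10}. Remove smallest leaf 2, emit neighbor 3.
Step 6: leaves = {8,9,10}. Remove smallest leaf 8, emit neighbor 4.
Step 7: leaves = {9,10}. Remove smallest leaf 9, emit neighbor 3.
Step 8: leaves = {3,10}. Remove smallest leaf 3, emit neighbor 4.
Done: 2 vertices remain (4, 10). Sequence = [6 9 8 2 3 4 3 4]

Answer: 6 9 8 2 3 4 3 4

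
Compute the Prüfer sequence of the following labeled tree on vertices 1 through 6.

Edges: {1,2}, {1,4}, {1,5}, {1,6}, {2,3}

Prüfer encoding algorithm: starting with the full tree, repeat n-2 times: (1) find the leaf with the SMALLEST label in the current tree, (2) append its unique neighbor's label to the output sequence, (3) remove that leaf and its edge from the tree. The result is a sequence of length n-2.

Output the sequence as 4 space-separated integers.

Step 1: leaves = {3,4,5,6}. Remove smallest leaf 3, emit neighbor 2.
Step 2: leaves = {2,4,5,6}. Remove smallest leaf 2, emit neighbor 1.
Step 3: leaves = {4,5,6}. Remove smallest leaf 4, emit neighbor 1.
Step 4: leaves = {5,6}. Remove smallest leaf 5, emit neighbor 1.
Done: 2 vertices remain (1, 6). Sequence = [2 1 1 1]

Answer: 2 1 1 1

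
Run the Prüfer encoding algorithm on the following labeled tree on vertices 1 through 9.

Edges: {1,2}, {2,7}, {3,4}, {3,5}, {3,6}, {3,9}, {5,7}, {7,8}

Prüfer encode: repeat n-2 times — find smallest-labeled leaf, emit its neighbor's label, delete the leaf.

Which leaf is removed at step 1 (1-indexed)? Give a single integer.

Step 1: current leaves = {1,4,6,8,9}. Remove leaf 1 (neighbor: 2).

Answer: 1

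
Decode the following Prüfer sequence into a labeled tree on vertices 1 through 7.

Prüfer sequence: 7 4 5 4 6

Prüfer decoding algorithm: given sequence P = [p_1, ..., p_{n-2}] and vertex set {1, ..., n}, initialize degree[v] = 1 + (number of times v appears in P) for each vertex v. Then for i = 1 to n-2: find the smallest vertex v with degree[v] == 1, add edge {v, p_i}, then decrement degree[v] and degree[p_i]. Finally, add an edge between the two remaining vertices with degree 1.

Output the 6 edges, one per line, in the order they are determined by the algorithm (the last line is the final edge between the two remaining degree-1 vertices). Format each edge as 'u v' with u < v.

Initial degrees: {1:1, 2:1, 3:1, 4:3, 5:2, 6:2, 7:2}
Step 1: smallest deg-1 vertex = 1, p_1 = 7. Add edge {1,7}. Now deg[1]=0, deg[7]=1.
Step 2: smallest deg-1 vertex = 2, p_2 = 4. Add edge {2,4}. Now deg[2]=0, deg[4]=2.
Step 3: smallest deg-1 vertex = 3, p_3 = 5. Add edge {3,5}. Now deg[3]=0, deg[5]=1.
Step 4: smallest deg-1 vertex = 5, p_4 = 4. Add edge {4,5}. Now deg[5]=0, deg[4]=1.
Step 5: smallest deg-1 vertex = 4, p_5 = 6. Add edge {4,6}. Now deg[4]=0, deg[6]=1.
Final: two remaining deg-1 vertices are 6, 7. Add edge {6,7}.

Answer: 1 7
2 4
3 5
4 5
4 6
6 7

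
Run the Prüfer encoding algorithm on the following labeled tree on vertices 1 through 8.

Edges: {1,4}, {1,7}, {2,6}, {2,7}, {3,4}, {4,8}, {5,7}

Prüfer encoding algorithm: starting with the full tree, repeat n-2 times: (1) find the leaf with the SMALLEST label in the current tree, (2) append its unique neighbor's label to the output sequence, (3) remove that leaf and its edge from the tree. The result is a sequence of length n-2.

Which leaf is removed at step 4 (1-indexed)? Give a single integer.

Step 1: current leaves = {3,5,6,8}. Remove leaf 3 (neighbor: 4).
Step 2: current leaves = {5,6,8}. Remove leaf 5 (neighbor: 7).
Step 3: current leaves = {6,8}. Remove leaf 6 (neighbor: 2).
Step 4: current leaves = {2,8}. Remove leaf 2 (neighbor: 7).

Answer: 2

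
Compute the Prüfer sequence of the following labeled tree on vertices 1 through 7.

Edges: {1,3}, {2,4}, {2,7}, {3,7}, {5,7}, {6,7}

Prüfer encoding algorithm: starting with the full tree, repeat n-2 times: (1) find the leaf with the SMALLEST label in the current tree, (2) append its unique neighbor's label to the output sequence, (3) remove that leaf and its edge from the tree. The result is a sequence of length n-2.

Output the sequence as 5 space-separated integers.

Answer: 3 7 2 7 7

Derivation:
Step 1: leaves = {1,4,5,6}. Remove smallest leaf 1, emit neighbor 3.
Step 2: leaves = {3,4,5,6}. Remove smallest leaf 3, emit neighbor 7.
Step 3: leaves = {4,5,6}. Remove smallest leaf 4, emit neighbor 2.
Step 4: leaves = {2,5,6}. Remove smallest leaf 2, emit neighbor 7.
Step 5: leaves = {5,6}. Remove smallest leaf 5, emit neighbor 7.
Done: 2 vertices remain (6, 7). Sequence = [3 7 2 7 7]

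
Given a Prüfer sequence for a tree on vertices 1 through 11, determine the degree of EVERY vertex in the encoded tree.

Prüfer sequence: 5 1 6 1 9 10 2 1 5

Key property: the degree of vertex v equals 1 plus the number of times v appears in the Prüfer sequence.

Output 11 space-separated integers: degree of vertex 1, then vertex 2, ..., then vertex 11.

p_1 = 5: count[5] becomes 1
p_2 = 1: count[1] becomes 1
p_3 = 6: count[6] becomes 1
p_4 = 1: count[1] becomes 2
p_5 = 9: count[9] becomes 1
p_6 = 10: count[10] becomes 1
p_7 = 2: count[2] becomes 1
p_8 = 1: count[1] becomes 3
p_9 = 5: count[5] becomes 2
Degrees (1 + count): deg[1]=1+3=4, deg[2]=1+1=2, deg[3]=1+0=1, deg[4]=1+0=1, deg[5]=1+2=3, deg[6]=1+1=2, deg[7]=1+0=1, deg[8]=1+0=1, deg[9]=1+1=2, deg[10]=1+1=2, deg[11]=1+0=1

Answer: 4 2 1 1 3 2 1 1 2 2 1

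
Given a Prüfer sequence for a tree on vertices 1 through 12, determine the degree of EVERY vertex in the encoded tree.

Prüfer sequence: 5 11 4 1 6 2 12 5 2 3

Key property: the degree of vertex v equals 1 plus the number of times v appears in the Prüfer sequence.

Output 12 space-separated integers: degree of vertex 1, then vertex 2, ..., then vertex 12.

Answer: 2 3 2 2 3 2 1 1 1 1 2 2

Derivation:
p_1 = 5: count[5] becomes 1
p_2 = 11: count[11] becomes 1
p_3 = 4: count[4] becomes 1
p_4 = 1: count[1] becomes 1
p_5 = 6: count[6] becomes 1
p_6 = 2: count[2] becomes 1
p_7 = 12: count[12] becomes 1
p_8 = 5: count[5] becomes 2
p_9 = 2: count[2] becomes 2
p_10 = 3: count[3] becomes 1
Degrees (1 + count): deg[1]=1+1=2, deg[2]=1+2=3, deg[3]=1+1=2, deg[4]=1+1=2, deg[5]=1+2=3, deg[6]=1+1=2, deg[7]=1+0=1, deg[8]=1+0=1, deg[9]=1+0=1, deg[10]=1+0=1, deg[11]=1+1=2, deg[12]=1+1=2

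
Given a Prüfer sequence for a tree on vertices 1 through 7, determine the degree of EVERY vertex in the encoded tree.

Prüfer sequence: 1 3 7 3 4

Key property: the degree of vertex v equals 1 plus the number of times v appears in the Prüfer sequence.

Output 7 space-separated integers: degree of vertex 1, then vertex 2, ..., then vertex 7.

p_1 = 1: count[1] becomes 1
p_2 = 3: count[3] becomes 1
p_3 = 7: count[7] becomes 1
p_4 = 3: count[3] becomes 2
p_5 = 4: count[4] becomes 1
Degrees (1 + count): deg[1]=1+1=2, deg[2]=1+0=1, deg[3]=1+2=3, deg[4]=1+1=2, deg[5]=1+0=1, deg[6]=1+0=1, deg[7]=1+1=2

Answer: 2 1 3 2 1 1 2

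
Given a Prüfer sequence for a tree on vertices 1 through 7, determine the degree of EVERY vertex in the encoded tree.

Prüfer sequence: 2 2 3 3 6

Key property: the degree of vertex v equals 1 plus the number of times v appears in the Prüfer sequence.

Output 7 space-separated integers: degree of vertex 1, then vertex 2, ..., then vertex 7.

p_1 = 2: count[2] becomes 1
p_2 = 2: count[2] becomes 2
p_3 = 3: count[3] becomes 1
p_4 = 3: count[3] becomes 2
p_5 = 6: count[6] becomes 1
Degrees (1 + count): deg[1]=1+0=1, deg[2]=1+2=3, deg[3]=1+2=3, deg[4]=1+0=1, deg[5]=1+0=1, deg[6]=1+1=2, deg[7]=1+0=1

Answer: 1 3 3 1 1 2 1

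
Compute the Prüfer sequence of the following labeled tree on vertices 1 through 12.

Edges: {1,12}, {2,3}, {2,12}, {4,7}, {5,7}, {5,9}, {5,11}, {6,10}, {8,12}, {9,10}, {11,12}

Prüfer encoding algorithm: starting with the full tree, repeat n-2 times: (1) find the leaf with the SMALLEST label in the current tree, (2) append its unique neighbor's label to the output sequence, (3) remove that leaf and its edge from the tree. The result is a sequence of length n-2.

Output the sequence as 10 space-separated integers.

Answer: 12 2 12 7 10 5 12 9 5 11

Derivation:
Step 1: leaves = {1,3,4,6,8}. Remove smallest leaf 1, emit neighbor 12.
Step 2: leaves = {3,4,6,8}. Remove smallest leaf 3, emit neighbor 2.
Step 3: leaves = {2,4,6,8}. Remove smallest leaf 2, emit neighbor 12.
Step 4: leaves = {4,6,8}. Remove smallest leaf 4, emit neighbor 7.
Step 5: leaves = {6,7,8}. Remove smallest leaf 6, emit neighbor 10.
Step 6: leaves = {7,8,10}. Remove smallest leaf 7, emit neighbor 5.
Step 7: leaves = {8,10}. Remove smallest leaf 8, emit neighbor 12.
Step 8: leaves = {10,12}. Remove smallest leaf 10, emit neighbor 9.
Step 9: leaves = {9,12}. Remove smallest leaf 9, emit neighbor 5.
Step 10: leaves = {5,12}. Remove smallest leaf 5, emit neighbor 11.
Done: 2 vertices remain (11, 12). Sequence = [12 2 12 7 10 5 12 9 5 11]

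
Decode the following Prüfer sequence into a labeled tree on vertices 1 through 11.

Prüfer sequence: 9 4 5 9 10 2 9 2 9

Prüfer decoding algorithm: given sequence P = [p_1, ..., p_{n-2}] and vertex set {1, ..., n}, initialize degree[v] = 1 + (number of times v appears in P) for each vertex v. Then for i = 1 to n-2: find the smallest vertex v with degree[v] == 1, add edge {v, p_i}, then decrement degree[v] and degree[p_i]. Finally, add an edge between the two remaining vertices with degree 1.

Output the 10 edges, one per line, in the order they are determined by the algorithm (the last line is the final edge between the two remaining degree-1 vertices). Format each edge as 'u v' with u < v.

Initial degrees: {1:1, 2:3, 3:1, 4:2, 5:2, 6:1, 7:1, 8:1, 9:5, 10:2, 11:1}
Step 1: smallest deg-1 vertex = 1, p_1 = 9. Add edge {1,9}. Now deg[1]=0, deg[9]=4.
Step 2: smallest deg-1 vertex = 3, p_2 = 4. Add edge {3,4}. Now deg[3]=0, deg[4]=1.
Step 3: smallest deg-1 vertex = 4, p_3 = 5. Add edge {4,5}. Now deg[4]=0, deg[5]=1.
Step 4: smallest deg-1 vertex = 5, p_4 = 9. Add edge {5,9}. Now deg[5]=0, deg[9]=3.
Step 5: smallest deg-1 vertex = 6, p_5 = 10. Add edge {6,10}. Now deg[6]=0, deg[10]=1.
Step 6: smallest deg-1 vertex = 7, p_6 = 2. Add edge {2,7}. Now deg[7]=0, deg[2]=2.
Step 7: smallest deg-1 vertex = 8, p_7 = 9. Add edge {8,9}. Now deg[8]=0, deg[9]=2.
Step 8: smallest deg-1 vertex = 10, p_8 = 2. Add edge {2,10}. Now deg[10]=0, deg[2]=1.
Step 9: smallest deg-1 vertex = 2, p_9 = 9. Add edge {2,9}. Now deg[2]=0, deg[9]=1.
Final: two remaining deg-1 vertices are 9, 11. Add edge {9,11}.

Answer: 1 9
3 4
4 5
5 9
6 10
2 7
8 9
2 10
2 9
9 11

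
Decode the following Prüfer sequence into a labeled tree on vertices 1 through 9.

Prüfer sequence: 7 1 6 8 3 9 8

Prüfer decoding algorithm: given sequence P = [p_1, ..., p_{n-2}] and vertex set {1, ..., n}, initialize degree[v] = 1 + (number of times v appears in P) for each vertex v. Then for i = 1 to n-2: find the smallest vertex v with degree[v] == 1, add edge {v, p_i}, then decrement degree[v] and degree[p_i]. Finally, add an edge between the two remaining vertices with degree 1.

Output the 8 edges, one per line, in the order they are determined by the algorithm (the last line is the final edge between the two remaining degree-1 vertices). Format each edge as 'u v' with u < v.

Answer: 2 7
1 4
1 6
5 8
3 6
3 9
7 8
8 9

Derivation:
Initial degrees: {1:2, 2:1, 3:2, 4:1, 5:1, 6:2, 7:2, 8:3, 9:2}
Step 1: smallest deg-1 vertex = 2, p_1 = 7. Add edge {2,7}. Now deg[2]=0, deg[7]=1.
Step 2: smallest deg-1 vertex = 4, p_2 = 1. Add edge {1,4}. Now deg[4]=0, deg[1]=1.
Step 3: smallest deg-1 vertex = 1, p_3 = 6. Add edge {1,6}. Now deg[1]=0, deg[6]=1.
Step 4: smallest deg-1 vertex = 5, p_4 = 8. Add edge {5,8}. Now deg[5]=0, deg[8]=2.
Step 5: smallest deg-1 vertex = 6, p_5 = 3. Add edge {3,6}. Now deg[6]=0, deg[3]=1.
Step 6: smallest deg-1 vertex = 3, p_6 = 9. Add edge {3,9}. Now deg[3]=0, deg[9]=1.
Step 7: smallest deg-1 vertex = 7, p_7 = 8. Add edge {7,8}. Now deg[7]=0, deg[8]=1.
Final: two remaining deg-1 vertices are 8, 9. Add edge {8,9}.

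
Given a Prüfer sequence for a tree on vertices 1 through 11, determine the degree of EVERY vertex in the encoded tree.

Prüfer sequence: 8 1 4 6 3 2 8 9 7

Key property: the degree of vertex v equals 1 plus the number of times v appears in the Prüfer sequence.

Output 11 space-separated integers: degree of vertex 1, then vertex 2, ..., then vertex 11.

p_1 = 8: count[8] becomes 1
p_2 = 1: count[1] becomes 1
p_3 = 4: count[4] becomes 1
p_4 = 6: count[6] becomes 1
p_5 = 3: count[3] becomes 1
p_6 = 2: count[2] becomes 1
p_7 = 8: count[8] becomes 2
p_8 = 9: count[9] becomes 1
p_9 = 7: count[7] becomes 1
Degrees (1 + count): deg[1]=1+1=2, deg[2]=1+1=2, deg[3]=1+1=2, deg[4]=1+1=2, deg[5]=1+0=1, deg[6]=1+1=2, deg[7]=1+1=2, deg[8]=1+2=3, deg[9]=1+1=2, deg[10]=1+0=1, deg[11]=1+0=1

Answer: 2 2 2 2 1 2 2 3 2 1 1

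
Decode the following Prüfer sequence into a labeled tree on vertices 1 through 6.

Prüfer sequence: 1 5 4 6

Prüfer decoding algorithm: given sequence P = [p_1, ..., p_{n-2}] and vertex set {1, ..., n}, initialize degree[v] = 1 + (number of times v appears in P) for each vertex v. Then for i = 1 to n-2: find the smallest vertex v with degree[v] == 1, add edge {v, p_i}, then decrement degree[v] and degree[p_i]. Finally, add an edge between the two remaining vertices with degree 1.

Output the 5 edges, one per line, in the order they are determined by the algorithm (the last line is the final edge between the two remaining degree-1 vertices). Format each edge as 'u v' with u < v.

Answer: 1 2
1 5
3 4
4 6
5 6

Derivation:
Initial degrees: {1:2, 2:1, 3:1, 4:2, 5:2, 6:2}
Step 1: smallest deg-1 vertex = 2, p_1 = 1. Add edge {1,2}. Now deg[2]=0, deg[1]=1.
Step 2: smallest deg-1 vertex = 1, p_2 = 5. Add edge {1,5}. Now deg[1]=0, deg[5]=1.
Step 3: smallest deg-1 vertex = 3, p_3 = 4. Add edge {3,4}. Now deg[3]=0, deg[4]=1.
Step 4: smallest deg-1 vertex = 4, p_4 = 6. Add edge {4,6}. Now deg[4]=0, deg[6]=1.
Final: two remaining deg-1 vertices are 5, 6. Add edge {5,6}.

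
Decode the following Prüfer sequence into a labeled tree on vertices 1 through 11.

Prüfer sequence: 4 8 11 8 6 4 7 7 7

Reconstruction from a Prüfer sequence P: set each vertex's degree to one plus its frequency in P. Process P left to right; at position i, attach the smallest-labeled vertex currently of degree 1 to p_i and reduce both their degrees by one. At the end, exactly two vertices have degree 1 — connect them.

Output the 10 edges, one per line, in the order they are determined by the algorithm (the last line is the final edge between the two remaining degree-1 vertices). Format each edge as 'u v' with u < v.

Initial degrees: {1:1, 2:1, 3:1, 4:3, 5:1, 6:2, 7:4, 8:3, 9:1, 10:1, 11:2}
Step 1: smallest deg-1 vertex = 1, p_1 = 4. Add edge {1,4}. Now deg[1]=0, deg[4]=2.
Step 2: smallest deg-1 vertex = 2, p_2 = 8. Add edge {2,8}. Now deg[2]=0, deg[8]=2.
Step 3: smallest deg-1 vertex = 3, p_3 = 11. Add edge {3,11}. Now deg[3]=0, deg[11]=1.
Step 4: smallest deg-1 vertex = 5, p_4 = 8. Add edge {5,8}. Now deg[5]=0, deg[8]=1.
Step 5: smallest deg-1 vertex = 8, p_5 = 6. Add edge {6,8}. Now deg[8]=0, deg[6]=1.
Step 6: smallest deg-1 vertex = 6, p_6 = 4. Add edge {4,6}. Now deg[6]=0, deg[4]=1.
Step 7: smallest deg-1 vertex = 4, p_7 = 7. Add edge {4,7}. Now deg[4]=0, deg[7]=3.
Step 8: smallest deg-1 vertex = 9, p_8 = 7. Add edge {7,9}. Now deg[9]=0, deg[7]=2.
Step 9: smallest deg-1 vertex = 10, p_9 = 7. Add edge {7,10}. Now deg[10]=0, deg[7]=1.
Final: two remaining deg-1 vertices are 7, 11. Add edge {7,11}.

Answer: 1 4
2 8
3 11
5 8
6 8
4 6
4 7
7 9
7 10
7 11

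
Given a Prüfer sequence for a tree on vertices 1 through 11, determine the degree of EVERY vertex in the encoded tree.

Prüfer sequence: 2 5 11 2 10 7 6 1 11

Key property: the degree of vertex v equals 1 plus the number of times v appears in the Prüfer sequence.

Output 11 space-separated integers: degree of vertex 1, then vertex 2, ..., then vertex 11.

p_1 = 2: count[2] becomes 1
p_2 = 5: count[5] becomes 1
p_3 = 11: count[11] becomes 1
p_4 = 2: count[2] becomes 2
p_5 = 10: count[10] becomes 1
p_6 = 7: count[7] becomes 1
p_7 = 6: count[6] becomes 1
p_8 = 1: count[1] becomes 1
p_9 = 11: count[11] becomes 2
Degrees (1 + count): deg[1]=1+1=2, deg[2]=1+2=3, deg[3]=1+0=1, deg[4]=1+0=1, deg[5]=1+1=2, deg[6]=1+1=2, deg[7]=1+1=2, deg[8]=1+0=1, deg[9]=1+0=1, deg[10]=1+1=2, deg[11]=1+2=3

Answer: 2 3 1 1 2 2 2 1 1 2 3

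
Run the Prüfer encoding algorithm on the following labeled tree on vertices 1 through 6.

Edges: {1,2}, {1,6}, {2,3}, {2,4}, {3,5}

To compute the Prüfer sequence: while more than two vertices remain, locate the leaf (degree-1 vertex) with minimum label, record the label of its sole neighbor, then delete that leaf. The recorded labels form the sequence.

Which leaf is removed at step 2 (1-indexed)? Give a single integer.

Answer: 5

Derivation:
Step 1: current leaves = {4,5,6}. Remove leaf 4 (neighbor: 2).
Step 2: current leaves = {5,6}. Remove leaf 5 (neighbor: 3).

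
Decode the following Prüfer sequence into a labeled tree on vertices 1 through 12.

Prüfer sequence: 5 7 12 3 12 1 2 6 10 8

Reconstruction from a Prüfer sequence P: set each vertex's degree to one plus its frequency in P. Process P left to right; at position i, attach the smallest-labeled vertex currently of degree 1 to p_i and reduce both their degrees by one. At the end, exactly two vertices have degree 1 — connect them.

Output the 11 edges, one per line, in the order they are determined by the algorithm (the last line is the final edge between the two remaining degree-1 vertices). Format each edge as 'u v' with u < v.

Initial degrees: {1:2, 2:2, 3:2, 4:1, 5:2, 6:2, 7:2, 8:2, 9:1, 10:2, 11:1, 12:3}
Step 1: smallest deg-1 vertex = 4, p_1 = 5. Add edge {4,5}. Now deg[4]=0, deg[5]=1.
Step 2: smallest deg-1 vertex = 5, p_2 = 7. Add edge {5,7}. Now deg[5]=0, deg[7]=1.
Step 3: smallest deg-1 vertex = 7, p_3 = 12. Add edge {7,12}. Now deg[7]=0, deg[12]=2.
Step 4: smallest deg-1 vertex = 9, p_4 = 3. Add edge {3,9}. Now deg[9]=0, deg[3]=1.
Step 5: smallest deg-1 vertex = 3, p_5 = 12. Add edge {3,12}. Now deg[3]=0, deg[12]=1.
Step 6: smallest deg-1 vertex = 11, p_6 = 1. Add edge {1,11}. Now deg[11]=0, deg[1]=1.
Step 7: smallest deg-1 vertex = 1, p_7 = 2. Add edge {1,2}. Now deg[1]=0, deg[2]=1.
Step 8: smallest deg-1 vertex = 2, p_8 = 6. Add edge {2,6}. Now deg[2]=0, deg[6]=1.
Step 9: smallest deg-1 vertex = 6, p_9 = 10. Add edge {6,10}. Now deg[6]=0, deg[10]=1.
Step 10: smallest deg-1 vertex = 10, p_10 = 8. Add edge {8,10}. Now deg[10]=0, deg[8]=1.
Final: two remaining deg-1 vertices are 8, 12. Add edge {8,12}.

Answer: 4 5
5 7
7 12
3 9
3 12
1 11
1 2
2 6
6 10
8 10
8 12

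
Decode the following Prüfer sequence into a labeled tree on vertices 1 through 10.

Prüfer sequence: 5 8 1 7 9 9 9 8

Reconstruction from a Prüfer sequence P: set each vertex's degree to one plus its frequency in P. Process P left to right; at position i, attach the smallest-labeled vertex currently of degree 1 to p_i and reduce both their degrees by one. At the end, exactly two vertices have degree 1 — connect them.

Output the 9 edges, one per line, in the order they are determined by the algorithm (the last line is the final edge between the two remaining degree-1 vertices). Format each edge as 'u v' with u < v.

Answer: 2 5
3 8
1 4
1 7
5 9
6 9
7 9
8 9
8 10

Derivation:
Initial degrees: {1:2, 2:1, 3:1, 4:1, 5:2, 6:1, 7:2, 8:3, 9:4, 10:1}
Step 1: smallest deg-1 vertex = 2, p_1 = 5. Add edge {2,5}. Now deg[2]=0, deg[5]=1.
Step 2: smallest deg-1 vertex = 3, p_2 = 8. Add edge {3,8}. Now deg[3]=0, deg[8]=2.
Step 3: smallest deg-1 vertex = 4, p_3 = 1. Add edge {1,4}. Now deg[4]=0, deg[1]=1.
Step 4: smallest deg-1 vertex = 1, p_4 = 7. Add edge {1,7}. Now deg[1]=0, deg[7]=1.
Step 5: smallest deg-1 vertex = 5, p_5 = 9. Add edge {5,9}. Now deg[5]=0, deg[9]=3.
Step 6: smallest deg-1 vertex = 6, p_6 = 9. Add edge {6,9}. Now deg[6]=0, deg[9]=2.
Step 7: smallest deg-1 vertex = 7, p_7 = 9. Add edge {7,9}. Now deg[7]=0, deg[9]=1.
Step 8: smallest deg-1 vertex = 9, p_8 = 8. Add edge {8,9}. Now deg[9]=0, deg[8]=1.
Final: two remaining deg-1 vertices are 8, 10. Add edge {8,10}.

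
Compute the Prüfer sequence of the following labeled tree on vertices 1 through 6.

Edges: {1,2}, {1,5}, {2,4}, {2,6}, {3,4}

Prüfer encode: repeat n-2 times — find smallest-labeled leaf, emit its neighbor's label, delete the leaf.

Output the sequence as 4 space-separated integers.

Answer: 4 2 1 2

Derivation:
Step 1: leaves = {3,5,6}. Remove smallest leaf 3, emit neighbor 4.
Step 2: leaves = {4,5,6}. Remove smallest leaf 4, emit neighbor 2.
Step 3: leaves = {5,6}. Remove smallest leaf 5, emit neighbor 1.
Step 4: leaves = {1,6}. Remove smallest leaf 1, emit neighbor 2.
Done: 2 vertices remain (2, 6). Sequence = [4 2 1 2]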